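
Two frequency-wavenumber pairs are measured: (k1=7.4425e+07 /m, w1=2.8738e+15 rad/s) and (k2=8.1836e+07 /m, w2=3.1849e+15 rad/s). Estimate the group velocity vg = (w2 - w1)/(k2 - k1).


vg = (w2 - w1) / (k2 - k1)
= (3.1849e+15 - 2.8738e+15) / (8.1836e+07 - 7.4425e+07)
= 3.1110e+14 / 7.4110e+06
= 4.1978e+07 m/s

4.1978e+07


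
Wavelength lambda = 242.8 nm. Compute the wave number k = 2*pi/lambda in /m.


k = 2 * pi / lambda
= 6.2832 / (242.8e-9)
= 6.2832 / 2.4280e-07
= 2.5878e+07 /m

2.5878e+07


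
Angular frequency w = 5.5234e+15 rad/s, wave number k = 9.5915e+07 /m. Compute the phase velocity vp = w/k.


vp = w / k
= 5.5234e+15 / 9.5915e+07
= 5.7586e+07 m/s

5.7586e+07


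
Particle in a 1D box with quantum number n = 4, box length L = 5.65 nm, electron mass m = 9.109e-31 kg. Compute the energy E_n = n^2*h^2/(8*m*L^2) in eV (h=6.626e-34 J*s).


E = n^2 * h^2 / (8 * m * L^2)
= 4^2 * (6.626e-34)^2 / (8 * 9.109e-31 * (5.65e-9)^2)
= 16 * 4.3904e-67 / (8 * 9.109e-31 * 3.1923e-17)
= 3.0197e-20 J
= 0.1885 eV

0.1885


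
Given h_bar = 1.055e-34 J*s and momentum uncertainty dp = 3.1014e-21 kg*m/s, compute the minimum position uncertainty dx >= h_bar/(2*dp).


dx = h_bar / (2 * dp)
= 1.055e-34 / (2 * 3.1014e-21)
= 1.055e-34 / 6.2028e-21
= 1.7008e-14 m

1.7008e-14


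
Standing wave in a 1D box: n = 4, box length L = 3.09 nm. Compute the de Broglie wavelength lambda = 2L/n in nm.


lambda = 2L / n
= 2 * 3.09 / 4
= 6.18 / 4
= 1.545 nm

1.545


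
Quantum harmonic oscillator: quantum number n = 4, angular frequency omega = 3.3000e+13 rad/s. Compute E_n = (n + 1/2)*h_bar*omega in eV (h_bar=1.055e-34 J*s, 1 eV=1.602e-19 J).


E = (n + 1/2) * h_bar * omega
= (4 + 0.5) * 1.055e-34 * 3.3000e+13
= 4.5 * 3.4815e-21
= 1.5667e-20 J
= 0.0978 eV

0.0978


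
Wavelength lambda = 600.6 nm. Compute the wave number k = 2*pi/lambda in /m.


k = 2 * pi / lambda
= 6.2832 / (600.6e-9)
= 6.2832 / 6.0060e-07
= 1.0462e+07 /m

1.0462e+07


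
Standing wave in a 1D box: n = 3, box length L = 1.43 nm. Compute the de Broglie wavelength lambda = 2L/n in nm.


lambda = 2L / n
= 2 * 1.43 / 3
= 2.86 / 3
= 0.9533 nm

0.9533


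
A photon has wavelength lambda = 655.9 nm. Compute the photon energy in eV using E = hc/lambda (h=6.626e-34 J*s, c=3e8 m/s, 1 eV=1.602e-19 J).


E = hc / lambda
= (6.626e-34)(3e8) / (655.9e-9)
= 1.9878e-25 / 6.5590e-07
= 3.0306e-19 J
Converting to eV: 3.0306e-19 / 1.602e-19
= 1.8918 eV

1.8918


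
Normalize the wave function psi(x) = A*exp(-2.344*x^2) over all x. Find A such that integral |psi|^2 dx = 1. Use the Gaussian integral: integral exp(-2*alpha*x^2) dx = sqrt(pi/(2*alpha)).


integral |psi|^2 dx = A^2 * sqrt(pi/(2*alpha)) = 1
A^2 = sqrt(2*alpha/pi)
= sqrt(2 * 2.344 / pi)
= 1.221571
A = sqrt(1.221571)
= 1.1052

1.1052


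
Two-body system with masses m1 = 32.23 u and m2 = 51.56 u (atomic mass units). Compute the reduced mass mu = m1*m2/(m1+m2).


mu = m1 * m2 / (m1 + m2)
= 32.23 * 51.56 / (32.23 + 51.56)
= 1661.7788 / 83.79
= 19.8327 u

19.8327


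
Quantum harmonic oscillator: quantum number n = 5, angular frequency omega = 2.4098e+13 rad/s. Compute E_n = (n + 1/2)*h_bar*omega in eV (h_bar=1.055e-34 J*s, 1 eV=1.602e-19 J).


E = (n + 1/2) * h_bar * omega
= (5 + 0.5) * 1.055e-34 * 2.4098e+13
= 5.5 * 2.5423e-21
= 1.3983e-20 J
= 0.0873 eV

0.0873


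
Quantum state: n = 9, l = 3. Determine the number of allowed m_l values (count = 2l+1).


m_l ranges from -l to +l in integer steps
So m_l goes from -3 to +3
Count = 2l + 1 = 2*3 + 1
= 7

7


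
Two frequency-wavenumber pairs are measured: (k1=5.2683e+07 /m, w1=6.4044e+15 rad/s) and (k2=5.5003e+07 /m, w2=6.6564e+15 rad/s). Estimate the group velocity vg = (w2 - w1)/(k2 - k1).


vg = (w2 - w1) / (k2 - k1)
= (6.6564e+15 - 6.4044e+15) / (5.5003e+07 - 5.2683e+07)
= 2.5200e+14 / 2.3200e+06
= 1.0862e+08 m/s

1.0862e+08


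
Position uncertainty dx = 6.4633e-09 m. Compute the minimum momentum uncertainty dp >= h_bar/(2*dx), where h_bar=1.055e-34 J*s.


dp = h_bar / (2 * dx)
= 1.055e-34 / (2 * 6.4633e-09)
= 1.055e-34 / 1.2927e-08
= 8.1615e-27 kg*m/s

8.1615e-27


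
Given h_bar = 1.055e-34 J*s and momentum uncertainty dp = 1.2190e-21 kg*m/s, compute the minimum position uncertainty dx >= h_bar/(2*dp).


dx = h_bar / (2 * dp)
= 1.055e-34 / (2 * 1.2190e-21)
= 1.055e-34 / 2.4380e-21
= 4.3273e-14 m

4.3273e-14


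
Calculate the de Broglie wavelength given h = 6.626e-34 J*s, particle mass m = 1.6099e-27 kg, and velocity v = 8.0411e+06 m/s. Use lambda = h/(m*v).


lambda = h / (m * v)
= 6.626e-34 / (1.6099e-27 * 8.0411e+06)
= 6.626e-34 / 1.2945e-20
= 5.1184e-14 m

5.1184e-14


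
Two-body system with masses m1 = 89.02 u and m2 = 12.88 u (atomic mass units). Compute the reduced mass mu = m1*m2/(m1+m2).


mu = m1 * m2 / (m1 + m2)
= 89.02 * 12.88 / (89.02 + 12.88)
= 1146.5776 / 101.9
= 11.252 u

11.252


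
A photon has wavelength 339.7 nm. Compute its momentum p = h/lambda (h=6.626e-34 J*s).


p = h / lambda
= 6.626e-34 / (339.7e-9)
= 6.626e-34 / 3.3970e-07
= 1.9505e-27 kg*m/s

1.9505e-27


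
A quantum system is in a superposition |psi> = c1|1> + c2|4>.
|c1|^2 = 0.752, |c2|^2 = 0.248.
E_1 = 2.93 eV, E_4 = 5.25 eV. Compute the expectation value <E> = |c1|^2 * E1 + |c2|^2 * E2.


<E> = |c1|^2 * E1 + |c2|^2 * E2
= 0.752 * 2.93 + 0.248 * 5.25
= 2.2034 + 1.302
= 3.5054 eV

3.5054


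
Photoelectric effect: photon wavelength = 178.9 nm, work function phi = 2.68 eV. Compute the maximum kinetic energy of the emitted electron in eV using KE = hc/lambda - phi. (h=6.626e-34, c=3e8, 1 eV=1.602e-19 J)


E_photon = hc / lambda
= (6.626e-34)(3e8) / (178.9e-9)
= 1.1111e-18 J
= 6.9359 eV
KE = E_photon - phi
= 6.9359 - 2.68
= 4.2559 eV

4.2559


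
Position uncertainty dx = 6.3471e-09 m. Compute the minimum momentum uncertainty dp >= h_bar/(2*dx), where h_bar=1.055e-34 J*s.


dp = h_bar / (2 * dx)
= 1.055e-34 / (2 * 6.3471e-09)
= 1.055e-34 / 1.2694e-08
= 8.3109e-27 kg*m/s

8.3109e-27


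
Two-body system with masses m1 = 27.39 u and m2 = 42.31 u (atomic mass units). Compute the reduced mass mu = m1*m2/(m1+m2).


mu = m1 * m2 / (m1 + m2)
= 27.39 * 42.31 / (27.39 + 42.31)
= 1158.8709 / 69.7
= 16.6266 u

16.6266


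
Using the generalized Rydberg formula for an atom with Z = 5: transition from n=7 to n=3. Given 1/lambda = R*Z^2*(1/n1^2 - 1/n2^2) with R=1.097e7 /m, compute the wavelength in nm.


1/lambda = R * Z^2 * (1/n1^2 - 1/n2^2)
= 1.097e7 * 5^2 * (1/3^2 - 1/7^2)
= 1.097e7 * 25 * (0.111111 - 0.020408)
= 2.4875e+07 /m
lambda = 1 / 2.4875e+07
= 40.2005 nm

40.2005


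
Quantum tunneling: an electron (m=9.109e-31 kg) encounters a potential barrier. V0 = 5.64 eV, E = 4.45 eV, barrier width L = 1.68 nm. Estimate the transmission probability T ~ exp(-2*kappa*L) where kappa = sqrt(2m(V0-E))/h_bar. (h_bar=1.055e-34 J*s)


V0 - E = 1.19 eV = 1.9064e-19 J
kappa = sqrt(2 * m * (V0-E)) / h_bar
= sqrt(2 * 9.109e-31 * 1.9064e-19) / 1.055e-34
= 5.5860e+09 /m
2*kappa*L = 2 * 5.5860e+09 * 1.68e-9
= 18.769
T = exp(-18.769) = 7.058500e-09

7.058500e-09


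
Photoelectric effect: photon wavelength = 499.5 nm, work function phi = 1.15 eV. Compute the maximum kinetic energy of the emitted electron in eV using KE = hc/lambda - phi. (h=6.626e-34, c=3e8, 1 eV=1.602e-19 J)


E_photon = hc / lambda
= (6.626e-34)(3e8) / (499.5e-9)
= 3.9796e-19 J
= 2.4841 eV
KE = E_photon - phi
= 2.4841 - 1.15
= 1.3341 eV

1.3341


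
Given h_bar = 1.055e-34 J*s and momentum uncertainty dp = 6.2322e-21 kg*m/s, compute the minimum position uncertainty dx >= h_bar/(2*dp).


dx = h_bar / (2 * dp)
= 1.055e-34 / (2 * 6.2322e-21)
= 1.055e-34 / 1.2464e-20
= 8.4641e-15 m

8.4641e-15


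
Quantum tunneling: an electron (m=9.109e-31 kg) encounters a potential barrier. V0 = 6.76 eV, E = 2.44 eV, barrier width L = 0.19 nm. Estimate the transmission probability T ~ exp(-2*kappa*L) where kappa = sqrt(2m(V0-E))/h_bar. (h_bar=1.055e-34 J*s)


V0 - E = 4.32 eV = 6.9206e-19 J
kappa = sqrt(2 * m * (V0-E)) / h_bar
= sqrt(2 * 9.109e-31 * 6.9206e-19) / 1.055e-34
= 1.0643e+10 /m
2*kappa*L = 2 * 1.0643e+10 * 0.19e-9
= 4.0444
T = exp(-4.0444) = 1.752013e-02

1.752013e-02


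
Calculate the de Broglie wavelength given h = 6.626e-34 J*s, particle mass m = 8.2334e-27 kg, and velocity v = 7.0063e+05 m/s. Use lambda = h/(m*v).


lambda = h / (m * v)
= 6.626e-34 / (8.2334e-27 * 7.0063e+05)
= 6.626e-34 / 5.7686e-21
= 1.1486e-13 m

1.1486e-13


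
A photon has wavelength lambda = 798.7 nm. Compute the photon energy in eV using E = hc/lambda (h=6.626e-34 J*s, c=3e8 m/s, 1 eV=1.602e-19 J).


E = hc / lambda
= (6.626e-34)(3e8) / (798.7e-9)
= 1.9878e-25 / 7.9870e-07
= 2.4888e-19 J
Converting to eV: 2.4888e-19 / 1.602e-19
= 1.5536 eV

1.5536


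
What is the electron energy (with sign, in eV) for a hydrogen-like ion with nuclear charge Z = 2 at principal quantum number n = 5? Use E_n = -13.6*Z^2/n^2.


E_n = -13.6 * Z^2 / n^2
= -13.6 * 2^2 / 5^2
= -13.6 * 4 / 25
= -2.176 eV

-2.176


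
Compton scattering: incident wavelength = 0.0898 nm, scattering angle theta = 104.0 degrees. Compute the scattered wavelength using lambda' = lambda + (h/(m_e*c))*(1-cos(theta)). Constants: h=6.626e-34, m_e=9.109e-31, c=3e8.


Compton wavelength: h/(m_e*c) = 2.4247e-12 m
d_lambda = 2.4247e-12 * (1 - cos(104.0 deg))
= 2.4247e-12 * 1.241922
= 3.0113e-12 m = 0.003011 nm
lambda' = 0.0898 + 0.003011
= 0.092811 nm

0.092811


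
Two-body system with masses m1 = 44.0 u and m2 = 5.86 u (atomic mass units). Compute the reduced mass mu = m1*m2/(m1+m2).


mu = m1 * m2 / (m1 + m2)
= 44.0 * 5.86 / (44.0 + 5.86)
= 257.84 / 49.86
= 5.1713 u

5.1713


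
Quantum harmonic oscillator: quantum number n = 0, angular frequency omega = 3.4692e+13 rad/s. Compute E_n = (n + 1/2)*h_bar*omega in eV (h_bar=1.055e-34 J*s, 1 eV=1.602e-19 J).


E = (n + 1/2) * h_bar * omega
= (0 + 0.5) * 1.055e-34 * 3.4692e+13
= 0.5 * 3.6600e-21
= 1.8300e-21 J
= 0.0114 eV

0.0114


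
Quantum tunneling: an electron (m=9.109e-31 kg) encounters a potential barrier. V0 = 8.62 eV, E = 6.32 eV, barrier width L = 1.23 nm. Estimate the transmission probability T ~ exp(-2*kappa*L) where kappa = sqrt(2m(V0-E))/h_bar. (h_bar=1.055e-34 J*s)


V0 - E = 2.3 eV = 3.6846e-19 J
kappa = sqrt(2 * m * (V0-E)) / h_bar
= sqrt(2 * 9.109e-31 * 3.6846e-19) / 1.055e-34
= 7.7659e+09 /m
2*kappa*L = 2 * 7.7659e+09 * 1.23e-9
= 19.1042
T = exp(-19.1042) = 5.048524e-09

5.048524e-09


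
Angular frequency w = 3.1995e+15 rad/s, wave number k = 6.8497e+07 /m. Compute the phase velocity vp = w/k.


vp = w / k
= 3.1995e+15 / 6.8497e+07
= 4.6710e+07 m/s

4.6710e+07


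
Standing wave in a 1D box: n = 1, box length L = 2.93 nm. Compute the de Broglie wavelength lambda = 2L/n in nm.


lambda = 2L / n
= 2 * 2.93 / 1
= 5.86 / 1
= 5.86 nm

5.86


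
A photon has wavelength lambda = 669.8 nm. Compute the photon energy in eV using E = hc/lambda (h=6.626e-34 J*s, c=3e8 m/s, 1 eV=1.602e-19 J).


E = hc / lambda
= (6.626e-34)(3e8) / (669.8e-9)
= 1.9878e-25 / 6.6980e-07
= 2.9678e-19 J
Converting to eV: 2.9678e-19 / 1.602e-19
= 1.8525 eV

1.8525


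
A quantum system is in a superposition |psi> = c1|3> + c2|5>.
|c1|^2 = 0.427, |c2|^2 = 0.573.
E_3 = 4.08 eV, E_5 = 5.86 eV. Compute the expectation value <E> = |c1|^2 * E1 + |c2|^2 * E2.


<E> = |c1|^2 * E1 + |c2|^2 * E2
= 0.427 * 4.08 + 0.573 * 5.86
= 1.7422 + 3.3578
= 5.0999 eV

5.0999


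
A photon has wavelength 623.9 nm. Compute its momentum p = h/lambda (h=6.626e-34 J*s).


p = h / lambda
= 6.626e-34 / (623.9e-9)
= 6.626e-34 / 6.2390e-07
= 1.0620e-27 kg*m/s

1.0620e-27


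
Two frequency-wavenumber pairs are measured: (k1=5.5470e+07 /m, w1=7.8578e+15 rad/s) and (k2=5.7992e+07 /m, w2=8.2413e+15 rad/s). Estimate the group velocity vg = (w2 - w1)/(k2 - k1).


vg = (w2 - w1) / (k2 - k1)
= (8.2413e+15 - 7.8578e+15) / (5.7992e+07 - 5.5470e+07)
= 3.8350e+14 / 2.5220e+06
= 1.5206e+08 m/s

1.5206e+08


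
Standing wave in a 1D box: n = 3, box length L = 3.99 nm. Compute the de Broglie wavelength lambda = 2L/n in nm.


lambda = 2L / n
= 2 * 3.99 / 3
= 7.98 / 3
= 2.66 nm

2.66


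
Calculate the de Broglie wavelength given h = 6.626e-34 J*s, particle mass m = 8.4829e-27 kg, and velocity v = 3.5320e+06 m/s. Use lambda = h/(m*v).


lambda = h / (m * v)
= 6.626e-34 / (8.4829e-27 * 3.5320e+06)
= 6.626e-34 / 2.9962e-20
= 2.2115e-14 m

2.2115e-14


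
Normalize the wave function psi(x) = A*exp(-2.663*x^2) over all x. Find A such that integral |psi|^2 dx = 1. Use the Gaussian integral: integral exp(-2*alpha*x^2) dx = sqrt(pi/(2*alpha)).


integral |psi|^2 dx = A^2 * sqrt(pi/(2*alpha)) = 1
A^2 = sqrt(2*alpha/pi)
= sqrt(2 * 2.663 / pi)
= 1.302044
A = sqrt(1.302044)
= 1.1411

1.1411


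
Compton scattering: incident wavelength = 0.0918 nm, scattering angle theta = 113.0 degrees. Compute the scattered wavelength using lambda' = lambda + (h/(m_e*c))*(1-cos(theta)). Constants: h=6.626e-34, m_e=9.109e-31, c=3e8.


Compton wavelength: h/(m_e*c) = 2.4247e-12 m
d_lambda = 2.4247e-12 * (1 - cos(113.0 deg))
= 2.4247e-12 * 1.390731
= 3.3721e-12 m = 0.003372 nm
lambda' = 0.0918 + 0.003372
= 0.095172 nm

0.095172


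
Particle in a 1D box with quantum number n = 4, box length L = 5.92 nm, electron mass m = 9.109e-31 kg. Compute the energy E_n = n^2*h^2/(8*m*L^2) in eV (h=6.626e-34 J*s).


E = n^2 * h^2 / (8 * m * L^2)
= 4^2 * (6.626e-34)^2 / (8 * 9.109e-31 * (5.92e-9)^2)
= 16 * 4.3904e-67 / (8 * 9.109e-31 * 3.5046e-17)
= 2.7505e-20 J
= 0.1717 eV

0.1717


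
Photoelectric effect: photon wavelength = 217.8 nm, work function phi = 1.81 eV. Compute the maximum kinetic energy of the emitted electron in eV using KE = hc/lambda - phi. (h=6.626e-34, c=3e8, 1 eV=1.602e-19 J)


E_photon = hc / lambda
= (6.626e-34)(3e8) / (217.8e-9)
= 9.1267e-19 J
= 5.6971 eV
KE = E_photon - phi
= 5.6971 - 1.81
= 3.8871 eV

3.8871


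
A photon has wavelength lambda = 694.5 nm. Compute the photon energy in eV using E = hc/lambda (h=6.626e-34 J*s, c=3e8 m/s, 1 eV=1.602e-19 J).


E = hc / lambda
= (6.626e-34)(3e8) / (694.5e-9)
= 1.9878e-25 / 6.9450e-07
= 2.8622e-19 J
Converting to eV: 2.8622e-19 / 1.602e-19
= 1.7866 eV

1.7866


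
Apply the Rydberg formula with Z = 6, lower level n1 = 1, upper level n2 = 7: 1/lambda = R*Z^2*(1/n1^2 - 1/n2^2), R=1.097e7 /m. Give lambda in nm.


1/lambda = R * Z^2 * (1/n1^2 - 1/n2^2)
= 1.097e7 * 6^2 * (1/1^2 - 1/7^2)
= 1.097e7 * 36 * (1.0 - 0.020408)
= 3.8686e+08 /m
lambda = 1 / 3.8686e+08
= 2.5849 nm

2.5849


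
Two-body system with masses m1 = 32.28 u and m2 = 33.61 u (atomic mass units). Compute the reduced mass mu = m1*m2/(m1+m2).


mu = m1 * m2 / (m1 + m2)
= 32.28 * 33.61 / (32.28 + 33.61)
= 1084.9308 / 65.89
= 16.4658 u

16.4658


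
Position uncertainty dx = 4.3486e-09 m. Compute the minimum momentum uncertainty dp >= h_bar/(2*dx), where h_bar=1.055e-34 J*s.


dp = h_bar / (2 * dx)
= 1.055e-34 / (2 * 4.3486e-09)
= 1.055e-34 / 8.6972e-09
= 1.2130e-26 kg*m/s

1.2130e-26


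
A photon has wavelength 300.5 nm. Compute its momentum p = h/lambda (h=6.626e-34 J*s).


p = h / lambda
= 6.626e-34 / (300.5e-9)
= 6.626e-34 / 3.0050e-07
= 2.2050e-27 kg*m/s

2.2050e-27


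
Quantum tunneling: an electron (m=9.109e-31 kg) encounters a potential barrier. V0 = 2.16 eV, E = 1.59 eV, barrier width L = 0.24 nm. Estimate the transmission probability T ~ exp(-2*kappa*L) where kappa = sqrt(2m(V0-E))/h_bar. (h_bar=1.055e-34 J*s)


V0 - E = 0.57 eV = 9.1314e-20 J
kappa = sqrt(2 * m * (V0-E)) / h_bar
= sqrt(2 * 9.109e-31 * 9.1314e-20) / 1.055e-34
= 3.8660e+09 /m
2*kappa*L = 2 * 3.8660e+09 * 0.24e-9
= 1.8557
T = exp(-1.8557) = 1.563434e-01

1.563434e-01


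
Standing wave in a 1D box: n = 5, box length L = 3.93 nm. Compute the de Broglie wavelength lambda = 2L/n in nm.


lambda = 2L / n
= 2 * 3.93 / 5
= 7.86 / 5
= 1.572 nm

1.572


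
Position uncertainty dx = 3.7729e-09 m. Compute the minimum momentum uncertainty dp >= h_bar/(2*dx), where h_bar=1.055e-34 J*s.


dp = h_bar / (2 * dx)
= 1.055e-34 / (2 * 3.7729e-09)
= 1.055e-34 / 7.5458e-09
= 1.3981e-26 kg*m/s

1.3981e-26


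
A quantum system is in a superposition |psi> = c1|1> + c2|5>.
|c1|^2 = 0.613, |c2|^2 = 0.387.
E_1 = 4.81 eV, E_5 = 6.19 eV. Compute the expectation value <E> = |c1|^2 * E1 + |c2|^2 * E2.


<E> = |c1|^2 * E1 + |c2|^2 * E2
= 0.613 * 4.81 + 0.387 * 6.19
= 2.9485 + 2.3955
= 5.3441 eV

5.3441


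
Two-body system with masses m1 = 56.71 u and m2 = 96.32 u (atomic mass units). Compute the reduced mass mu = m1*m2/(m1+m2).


mu = m1 * m2 / (m1 + m2)
= 56.71 * 96.32 / (56.71 + 96.32)
= 5462.3072 / 153.03
= 35.6944 u

35.6944


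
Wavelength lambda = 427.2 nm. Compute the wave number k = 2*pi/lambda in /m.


k = 2 * pi / lambda
= 6.2832 / (427.2e-9)
= 6.2832 / 4.2720e-07
= 1.4708e+07 /m

1.4708e+07


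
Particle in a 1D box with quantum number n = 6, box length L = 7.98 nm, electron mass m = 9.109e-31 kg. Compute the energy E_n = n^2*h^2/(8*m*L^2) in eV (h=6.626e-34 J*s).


E = n^2 * h^2 / (8 * m * L^2)
= 6^2 * (6.626e-34)^2 / (8 * 9.109e-31 * (7.98e-9)^2)
= 36 * 4.3904e-67 / (8 * 9.109e-31 * 6.3680e-17)
= 3.4060e-20 J
= 0.2126 eV

0.2126


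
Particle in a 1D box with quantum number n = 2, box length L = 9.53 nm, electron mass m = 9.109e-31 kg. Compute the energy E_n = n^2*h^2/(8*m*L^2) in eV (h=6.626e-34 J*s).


E = n^2 * h^2 / (8 * m * L^2)
= 2^2 * (6.626e-34)^2 / (8 * 9.109e-31 * (9.53e-9)^2)
= 4 * 4.3904e-67 / (8 * 9.109e-31 * 9.0821e-17)
= 2.6535e-21 J
= 0.0166 eV

0.0166


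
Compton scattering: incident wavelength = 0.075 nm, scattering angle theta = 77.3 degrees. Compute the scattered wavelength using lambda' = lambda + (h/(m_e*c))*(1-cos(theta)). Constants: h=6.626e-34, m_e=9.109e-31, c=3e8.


Compton wavelength: h/(m_e*c) = 2.4247e-12 m
d_lambda = 2.4247e-12 * (1 - cos(77.3 deg))
= 2.4247e-12 * 0.780154
= 1.8916e-12 m = 0.001892 nm
lambda' = 0.075 + 0.001892
= 0.076892 nm

0.076892


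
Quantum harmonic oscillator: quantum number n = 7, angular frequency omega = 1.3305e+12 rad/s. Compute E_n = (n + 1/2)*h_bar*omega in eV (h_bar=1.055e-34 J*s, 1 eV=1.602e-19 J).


E = (n + 1/2) * h_bar * omega
= (7 + 0.5) * 1.055e-34 * 1.3305e+12
= 7.5 * 1.4037e-22
= 1.0528e-21 J
= 0.0066 eV

0.0066


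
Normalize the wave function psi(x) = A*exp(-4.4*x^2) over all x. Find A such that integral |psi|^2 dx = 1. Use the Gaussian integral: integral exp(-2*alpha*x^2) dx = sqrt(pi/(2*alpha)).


integral |psi|^2 dx = A^2 * sqrt(pi/(2*alpha)) = 1
A^2 = sqrt(2*alpha/pi)
= sqrt(2 * 4.4 / pi)
= 1.673657
A = sqrt(1.673657)
= 1.2937

1.2937


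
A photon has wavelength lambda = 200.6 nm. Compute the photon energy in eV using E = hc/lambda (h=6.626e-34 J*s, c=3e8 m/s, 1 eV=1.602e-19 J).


E = hc / lambda
= (6.626e-34)(3e8) / (200.6e-9)
= 1.9878e-25 / 2.0060e-07
= 9.9093e-19 J
Converting to eV: 9.9093e-19 / 1.602e-19
= 6.1856 eV

6.1856


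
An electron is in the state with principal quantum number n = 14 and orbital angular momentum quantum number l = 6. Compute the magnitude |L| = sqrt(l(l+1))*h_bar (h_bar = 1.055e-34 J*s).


L = sqrt(l*(l+1)) * h_bar
= sqrt(6 * 7) * 1.055e-34
= sqrt(42) * 1.055e-34
= 6.4807 * 1.055e-34
= 6.8372e-34 J*s

6.8372e-34


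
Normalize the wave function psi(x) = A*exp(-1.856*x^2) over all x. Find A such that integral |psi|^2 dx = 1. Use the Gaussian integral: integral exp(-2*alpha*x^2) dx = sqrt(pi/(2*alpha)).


integral |psi|^2 dx = A^2 * sqrt(pi/(2*alpha)) = 1
A^2 = sqrt(2*alpha/pi)
= sqrt(2 * 1.856 / pi)
= 1.086999
A = sqrt(1.086999)
= 1.0426

1.0426


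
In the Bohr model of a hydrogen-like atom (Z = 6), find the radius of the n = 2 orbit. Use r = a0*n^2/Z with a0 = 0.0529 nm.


r = a0 * n^2 / Z
= 0.0529 * 2^2 / 6
= 0.0529 * 4 / 6
= 0.0353 nm

0.0353


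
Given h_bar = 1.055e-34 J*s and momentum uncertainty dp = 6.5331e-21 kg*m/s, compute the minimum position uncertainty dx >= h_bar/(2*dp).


dx = h_bar / (2 * dp)
= 1.055e-34 / (2 * 6.5331e-21)
= 1.055e-34 / 1.3066e-20
= 8.0743e-15 m

8.0743e-15


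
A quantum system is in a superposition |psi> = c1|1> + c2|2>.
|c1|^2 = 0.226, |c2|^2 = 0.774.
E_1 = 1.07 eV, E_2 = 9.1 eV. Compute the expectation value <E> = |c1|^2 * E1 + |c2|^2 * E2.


<E> = |c1|^2 * E1 + |c2|^2 * E2
= 0.226 * 1.07 + 0.774 * 9.1
= 0.2418 + 7.0434
= 7.2852 eV

7.2852


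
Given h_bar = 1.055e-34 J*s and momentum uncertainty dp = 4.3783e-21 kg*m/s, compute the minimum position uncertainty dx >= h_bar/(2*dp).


dx = h_bar / (2 * dp)
= 1.055e-34 / (2 * 4.3783e-21)
= 1.055e-34 / 8.7566e-21
= 1.2048e-14 m

1.2048e-14


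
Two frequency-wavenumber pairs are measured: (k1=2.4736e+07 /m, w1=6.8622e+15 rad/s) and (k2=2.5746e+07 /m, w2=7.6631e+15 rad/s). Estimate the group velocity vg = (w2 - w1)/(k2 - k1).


vg = (w2 - w1) / (k2 - k1)
= (7.6631e+15 - 6.8622e+15) / (2.5746e+07 - 2.4736e+07)
= 8.0090e+14 / 1.0100e+06
= 7.9297e+08 m/s

7.9297e+08


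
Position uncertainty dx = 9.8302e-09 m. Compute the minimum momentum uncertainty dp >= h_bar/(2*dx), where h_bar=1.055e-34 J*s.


dp = h_bar / (2 * dx)
= 1.055e-34 / (2 * 9.8302e-09)
= 1.055e-34 / 1.9660e-08
= 5.3661e-27 kg*m/s

5.3661e-27


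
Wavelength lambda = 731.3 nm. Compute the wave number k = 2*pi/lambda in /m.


k = 2 * pi / lambda
= 6.2832 / (731.3e-9)
= 6.2832 / 7.3130e-07
= 8.5918e+06 /m

8.5918e+06


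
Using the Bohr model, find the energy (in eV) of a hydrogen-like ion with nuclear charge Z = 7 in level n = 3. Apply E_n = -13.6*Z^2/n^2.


E_n = -13.6 * Z^2 / n^2
= -13.6 * 7^2 / 3^2
= -13.6 * 49 / 9
= -74.0444 eV

-74.0444


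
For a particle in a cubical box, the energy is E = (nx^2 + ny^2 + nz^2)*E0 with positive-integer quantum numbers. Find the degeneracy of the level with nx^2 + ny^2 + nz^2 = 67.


Enumerate all (nx, ny, nz) with nx^2 + ny^2 + nz^2 = 67:
(3,3,7)
(3,7,3)
(7,3,3)
Total degeneracy = 3

3


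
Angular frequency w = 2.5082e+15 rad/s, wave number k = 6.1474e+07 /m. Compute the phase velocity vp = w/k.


vp = w / k
= 2.5082e+15 / 6.1474e+07
= 4.0801e+07 m/s

4.0801e+07


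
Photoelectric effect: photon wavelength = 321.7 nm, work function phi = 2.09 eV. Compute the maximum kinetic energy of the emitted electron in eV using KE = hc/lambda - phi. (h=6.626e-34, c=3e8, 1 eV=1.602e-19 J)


E_photon = hc / lambda
= (6.626e-34)(3e8) / (321.7e-9)
= 6.1790e-19 J
= 3.8571 eV
KE = E_photon - phi
= 3.8571 - 2.09
= 1.7671 eV

1.7671


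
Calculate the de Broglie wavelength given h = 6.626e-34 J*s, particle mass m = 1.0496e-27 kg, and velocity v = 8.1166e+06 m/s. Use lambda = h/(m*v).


lambda = h / (m * v)
= 6.626e-34 / (1.0496e-27 * 8.1166e+06)
= 6.626e-34 / 8.5192e-21
= 7.7777e-14 m

7.7777e-14


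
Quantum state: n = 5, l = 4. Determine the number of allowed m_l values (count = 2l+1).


m_l ranges from -l to +l in integer steps
So m_l goes from -4 to +4
Count = 2l + 1 = 2*4 + 1
= 9

9


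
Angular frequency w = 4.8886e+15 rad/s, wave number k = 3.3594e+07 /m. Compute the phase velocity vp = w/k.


vp = w / k
= 4.8886e+15 / 3.3594e+07
= 1.4552e+08 m/s

1.4552e+08


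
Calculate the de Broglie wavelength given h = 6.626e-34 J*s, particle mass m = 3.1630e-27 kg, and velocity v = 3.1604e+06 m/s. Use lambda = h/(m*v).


lambda = h / (m * v)
= 6.626e-34 / (3.1630e-27 * 3.1604e+06)
= 6.626e-34 / 9.9963e-21
= 6.6284e-14 m

6.6284e-14


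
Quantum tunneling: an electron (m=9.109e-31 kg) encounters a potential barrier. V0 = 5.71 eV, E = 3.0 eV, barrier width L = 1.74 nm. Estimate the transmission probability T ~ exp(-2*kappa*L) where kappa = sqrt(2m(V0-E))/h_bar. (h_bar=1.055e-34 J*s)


V0 - E = 2.71 eV = 4.3414e-19 J
kappa = sqrt(2 * m * (V0-E)) / h_bar
= sqrt(2 * 9.109e-31 * 4.3414e-19) / 1.055e-34
= 8.4297e+09 /m
2*kappa*L = 2 * 8.4297e+09 * 1.74e-9
= 29.3355
T = exp(-29.3355) = 1.818728e-13

1.818728e-13


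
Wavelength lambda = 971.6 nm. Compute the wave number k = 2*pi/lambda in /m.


k = 2 * pi / lambda
= 6.2832 / (971.6e-9)
= 6.2832 / 9.7160e-07
= 6.4668e+06 /m

6.4668e+06


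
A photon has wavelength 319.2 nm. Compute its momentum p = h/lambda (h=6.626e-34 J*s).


p = h / lambda
= 6.626e-34 / (319.2e-9)
= 6.626e-34 / 3.1920e-07
= 2.0758e-27 kg*m/s

2.0758e-27


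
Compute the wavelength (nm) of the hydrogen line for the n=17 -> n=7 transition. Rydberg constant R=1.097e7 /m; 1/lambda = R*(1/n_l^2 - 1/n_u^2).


1/lambda = R * (1/n_l^2 - 1/n_u^2)
= 1.097e7 * (1/7^2 - 1/17^2)
= 1.097e7 * (0.020408 - 0.00346)
= 1.097e7 * 0.016948
= 1.8592e+05 /m
lambda = 1 / 1.8592e+05 = 5378.6843 nm

5378.6843


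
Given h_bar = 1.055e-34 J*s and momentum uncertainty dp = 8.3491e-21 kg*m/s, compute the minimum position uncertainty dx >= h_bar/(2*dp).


dx = h_bar / (2 * dp)
= 1.055e-34 / (2 * 8.3491e-21)
= 1.055e-34 / 1.6698e-20
= 6.3180e-15 m

6.3180e-15


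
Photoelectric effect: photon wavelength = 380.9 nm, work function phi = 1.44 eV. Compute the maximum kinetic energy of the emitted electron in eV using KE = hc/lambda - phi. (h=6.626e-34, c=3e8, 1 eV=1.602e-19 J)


E_photon = hc / lambda
= (6.626e-34)(3e8) / (380.9e-9)
= 5.2187e-19 J
= 3.2576 eV
KE = E_photon - phi
= 3.2576 - 1.44
= 1.8176 eV

1.8176


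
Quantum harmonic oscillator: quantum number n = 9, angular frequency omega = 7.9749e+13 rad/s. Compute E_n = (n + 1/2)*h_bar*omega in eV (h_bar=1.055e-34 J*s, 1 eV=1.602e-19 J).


E = (n + 1/2) * h_bar * omega
= (9 + 0.5) * 1.055e-34 * 7.9749e+13
= 9.5 * 8.4135e-21
= 7.9928e-20 J
= 0.4989 eV

0.4989


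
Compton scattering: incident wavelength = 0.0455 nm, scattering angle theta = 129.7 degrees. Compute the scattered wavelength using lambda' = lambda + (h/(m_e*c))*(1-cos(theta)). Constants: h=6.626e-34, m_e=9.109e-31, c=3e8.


Compton wavelength: h/(m_e*c) = 2.4247e-12 m
d_lambda = 2.4247e-12 * (1 - cos(129.7 deg))
= 2.4247e-12 * 1.638768
= 3.9735e-12 m = 0.003974 nm
lambda' = 0.0455 + 0.003974
= 0.049474 nm

0.049474


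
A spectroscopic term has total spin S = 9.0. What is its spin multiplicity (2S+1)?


Spin multiplicity = 2S + 1
= 2 * 9.0 + 1
= 18.0 + 1
= 19

19


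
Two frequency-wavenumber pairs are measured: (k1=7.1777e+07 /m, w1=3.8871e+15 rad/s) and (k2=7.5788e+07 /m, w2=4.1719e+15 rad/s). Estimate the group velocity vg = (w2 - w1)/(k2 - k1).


vg = (w2 - w1) / (k2 - k1)
= (4.1719e+15 - 3.8871e+15) / (7.5788e+07 - 7.1777e+07)
= 2.8480e+14 / 4.0110e+06
= 7.1005e+07 m/s

7.1005e+07


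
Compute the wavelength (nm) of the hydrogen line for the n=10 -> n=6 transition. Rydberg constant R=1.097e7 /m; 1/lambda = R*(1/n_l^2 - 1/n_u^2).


1/lambda = R * (1/n_l^2 - 1/n_u^2)
= 1.097e7 * (1/6^2 - 1/10^2)
= 1.097e7 * (0.027778 - 0.01)
= 1.097e7 * 0.017778
= 1.9502e+05 /m
lambda = 1 / 1.9502e+05 = 5127.6208 nm

5127.6208


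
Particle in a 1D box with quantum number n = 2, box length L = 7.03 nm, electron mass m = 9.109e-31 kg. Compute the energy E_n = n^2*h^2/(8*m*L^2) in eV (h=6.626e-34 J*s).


E = n^2 * h^2 / (8 * m * L^2)
= 2^2 * (6.626e-34)^2 / (8 * 9.109e-31 * (7.03e-9)^2)
= 4 * 4.3904e-67 / (8 * 9.109e-31 * 4.9421e-17)
= 4.8763e-21 J
= 0.0304 eV

0.0304


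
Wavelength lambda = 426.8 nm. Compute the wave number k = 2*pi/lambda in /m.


k = 2 * pi / lambda
= 6.2832 / (426.8e-9)
= 6.2832 / 4.2680e-07
= 1.4722e+07 /m

1.4722e+07


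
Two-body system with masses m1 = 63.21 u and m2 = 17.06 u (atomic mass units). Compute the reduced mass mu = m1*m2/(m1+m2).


mu = m1 * m2 / (m1 + m2)
= 63.21 * 17.06 / (63.21 + 17.06)
= 1078.3626 / 80.27
= 13.4342 u

13.4342


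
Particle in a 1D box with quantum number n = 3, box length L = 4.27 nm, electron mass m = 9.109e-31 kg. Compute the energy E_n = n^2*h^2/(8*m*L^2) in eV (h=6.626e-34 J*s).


E = n^2 * h^2 / (8 * m * L^2)
= 3^2 * (6.626e-34)^2 / (8 * 9.109e-31 * (4.27e-9)^2)
= 9 * 4.3904e-67 / (8 * 9.109e-31 * 1.8233e-17)
= 2.9739e-20 J
= 0.1856 eV

0.1856


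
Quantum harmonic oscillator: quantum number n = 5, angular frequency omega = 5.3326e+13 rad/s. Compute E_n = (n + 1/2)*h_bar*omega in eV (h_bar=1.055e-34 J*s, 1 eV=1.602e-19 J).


E = (n + 1/2) * h_bar * omega
= (5 + 0.5) * 1.055e-34 * 5.3326e+13
= 5.5 * 5.6259e-21
= 3.0942e-20 J
= 0.1931 eV

0.1931


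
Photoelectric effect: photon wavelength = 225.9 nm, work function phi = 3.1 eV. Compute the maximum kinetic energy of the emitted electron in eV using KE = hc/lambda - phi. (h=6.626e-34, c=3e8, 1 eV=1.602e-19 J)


E_photon = hc / lambda
= (6.626e-34)(3e8) / (225.9e-9)
= 8.7995e-19 J
= 5.4928 eV
KE = E_photon - phi
= 5.4928 - 3.1
= 2.3928 eV

2.3928


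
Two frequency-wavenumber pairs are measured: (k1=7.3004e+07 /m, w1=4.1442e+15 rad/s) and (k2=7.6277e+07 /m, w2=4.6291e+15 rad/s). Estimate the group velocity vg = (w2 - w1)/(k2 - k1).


vg = (w2 - w1) / (k2 - k1)
= (4.6291e+15 - 4.1442e+15) / (7.6277e+07 - 7.3004e+07)
= 4.8490e+14 / 3.2730e+06
= 1.4815e+08 m/s

1.4815e+08


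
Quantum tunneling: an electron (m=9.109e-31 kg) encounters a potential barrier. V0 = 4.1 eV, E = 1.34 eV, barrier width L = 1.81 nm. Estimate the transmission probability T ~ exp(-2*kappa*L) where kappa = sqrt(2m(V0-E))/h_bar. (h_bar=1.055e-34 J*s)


V0 - E = 2.76 eV = 4.4215e-19 J
kappa = sqrt(2 * m * (V0-E)) / h_bar
= sqrt(2 * 9.109e-31 * 4.4215e-19) / 1.055e-34
= 8.5071e+09 /m
2*kappa*L = 2 * 8.5071e+09 * 1.81e-9
= 30.7959
T = exp(-30.7959) = 4.222118e-14

4.222118e-14


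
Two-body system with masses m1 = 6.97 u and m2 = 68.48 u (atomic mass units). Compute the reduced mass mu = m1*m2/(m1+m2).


mu = m1 * m2 / (m1 + m2)
= 6.97 * 68.48 / (6.97 + 68.48)
= 477.3056 / 75.45
= 6.3261 u

6.3261


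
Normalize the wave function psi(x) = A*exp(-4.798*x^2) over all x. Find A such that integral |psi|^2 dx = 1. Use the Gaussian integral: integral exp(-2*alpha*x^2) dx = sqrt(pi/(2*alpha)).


integral |psi|^2 dx = A^2 * sqrt(pi/(2*alpha)) = 1
A^2 = sqrt(2*alpha/pi)
= sqrt(2 * 4.798 / pi)
= 1.747713
A = sqrt(1.747713)
= 1.322

1.322


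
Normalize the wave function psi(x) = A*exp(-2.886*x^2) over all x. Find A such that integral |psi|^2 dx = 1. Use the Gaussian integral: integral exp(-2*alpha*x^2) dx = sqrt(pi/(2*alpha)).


integral |psi|^2 dx = A^2 * sqrt(pi/(2*alpha)) = 1
A^2 = sqrt(2*alpha/pi)
= sqrt(2 * 2.886 / pi)
= 1.355465
A = sqrt(1.355465)
= 1.1642

1.1642


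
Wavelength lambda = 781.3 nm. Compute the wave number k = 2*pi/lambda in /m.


k = 2 * pi / lambda
= 6.2832 / (781.3e-9)
= 6.2832 / 7.8130e-07
= 8.0420e+06 /m

8.0420e+06


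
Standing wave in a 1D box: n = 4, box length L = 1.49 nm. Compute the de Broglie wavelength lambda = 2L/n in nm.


lambda = 2L / n
= 2 * 1.49 / 4
= 2.98 / 4
= 0.745 nm

0.745


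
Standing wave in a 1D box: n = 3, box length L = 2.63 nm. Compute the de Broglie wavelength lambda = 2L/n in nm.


lambda = 2L / n
= 2 * 2.63 / 3
= 5.26 / 3
= 1.7533 nm

1.7533


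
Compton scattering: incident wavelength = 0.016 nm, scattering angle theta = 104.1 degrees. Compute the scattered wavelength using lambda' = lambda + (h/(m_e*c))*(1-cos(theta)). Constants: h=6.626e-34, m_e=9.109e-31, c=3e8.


Compton wavelength: h/(m_e*c) = 2.4247e-12 m
d_lambda = 2.4247e-12 * (1 - cos(104.1 deg))
= 2.4247e-12 * 1.243615
= 3.0154e-12 m = 0.003015 nm
lambda' = 0.016 + 0.003015
= 0.019015 nm

0.019015


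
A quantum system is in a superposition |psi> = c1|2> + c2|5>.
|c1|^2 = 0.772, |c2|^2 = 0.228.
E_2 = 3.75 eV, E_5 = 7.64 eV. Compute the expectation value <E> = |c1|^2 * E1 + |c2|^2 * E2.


<E> = |c1|^2 * E1 + |c2|^2 * E2
= 0.772 * 3.75 + 0.228 * 7.64
= 2.895 + 1.7419
= 4.6369 eV

4.6369


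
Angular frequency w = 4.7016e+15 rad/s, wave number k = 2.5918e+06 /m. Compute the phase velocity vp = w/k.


vp = w / k
= 4.7016e+15 / 2.5918e+06
= 1.8140e+09 m/s

1.8140e+09


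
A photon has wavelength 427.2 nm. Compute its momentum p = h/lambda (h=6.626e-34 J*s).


p = h / lambda
= 6.626e-34 / (427.2e-9)
= 6.626e-34 / 4.2720e-07
= 1.5510e-27 kg*m/s

1.5510e-27


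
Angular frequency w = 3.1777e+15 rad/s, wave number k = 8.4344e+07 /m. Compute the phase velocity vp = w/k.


vp = w / k
= 3.1777e+15 / 8.4344e+07
= 3.7675e+07 m/s

3.7675e+07


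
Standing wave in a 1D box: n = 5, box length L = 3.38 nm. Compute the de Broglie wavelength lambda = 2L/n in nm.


lambda = 2L / n
= 2 * 3.38 / 5
= 6.76 / 5
= 1.352 nm

1.352


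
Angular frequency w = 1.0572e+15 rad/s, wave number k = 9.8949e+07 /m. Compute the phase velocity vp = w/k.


vp = w / k
= 1.0572e+15 / 9.8949e+07
= 1.0684e+07 m/s

1.0684e+07


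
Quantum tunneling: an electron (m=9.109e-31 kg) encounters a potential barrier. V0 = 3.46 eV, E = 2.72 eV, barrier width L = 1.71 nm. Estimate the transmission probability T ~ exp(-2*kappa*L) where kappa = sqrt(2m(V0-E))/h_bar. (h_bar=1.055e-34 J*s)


V0 - E = 0.74 eV = 1.1855e-19 J
kappa = sqrt(2 * m * (V0-E)) / h_bar
= sqrt(2 * 9.109e-31 * 1.1855e-19) / 1.055e-34
= 4.4050e+09 /m
2*kappa*L = 2 * 4.4050e+09 * 1.71e-9
= 15.0651
T = exp(-15.0651) = 2.866315e-07

2.866315e-07


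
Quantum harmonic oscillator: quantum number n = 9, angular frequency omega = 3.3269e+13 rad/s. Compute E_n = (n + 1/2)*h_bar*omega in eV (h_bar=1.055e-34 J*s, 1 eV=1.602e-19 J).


E = (n + 1/2) * h_bar * omega
= (9 + 0.5) * 1.055e-34 * 3.3269e+13
= 9.5 * 3.5099e-21
= 3.3344e-20 J
= 0.2081 eV

0.2081


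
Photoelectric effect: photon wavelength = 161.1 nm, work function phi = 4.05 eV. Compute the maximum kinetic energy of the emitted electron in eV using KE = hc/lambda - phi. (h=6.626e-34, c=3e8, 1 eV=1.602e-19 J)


E_photon = hc / lambda
= (6.626e-34)(3e8) / (161.1e-9)
= 1.2339e-18 J
= 7.7022 eV
KE = E_photon - phi
= 7.7022 - 4.05
= 3.6522 eV

3.6522


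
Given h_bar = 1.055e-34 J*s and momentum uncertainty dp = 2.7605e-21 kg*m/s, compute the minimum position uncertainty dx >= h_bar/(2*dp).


dx = h_bar / (2 * dp)
= 1.055e-34 / (2 * 2.7605e-21)
= 1.055e-34 / 5.5210e-21
= 1.9109e-14 m

1.9109e-14


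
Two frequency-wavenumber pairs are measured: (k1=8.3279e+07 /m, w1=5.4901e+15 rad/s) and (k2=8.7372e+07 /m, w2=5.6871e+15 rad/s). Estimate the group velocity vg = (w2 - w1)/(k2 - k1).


vg = (w2 - w1) / (k2 - k1)
= (5.6871e+15 - 5.4901e+15) / (8.7372e+07 - 8.3279e+07)
= 1.9700e+14 / 4.0930e+06
= 4.8131e+07 m/s

4.8131e+07


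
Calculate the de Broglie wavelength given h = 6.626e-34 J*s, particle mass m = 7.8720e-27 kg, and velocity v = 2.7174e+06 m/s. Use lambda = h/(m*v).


lambda = h / (m * v)
= 6.626e-34 / (7.8720e-27 * 2.7174e+06)
= 6.626e-34 / 2.1391e-20
= 3.0975e-14 m

3.0975e-14


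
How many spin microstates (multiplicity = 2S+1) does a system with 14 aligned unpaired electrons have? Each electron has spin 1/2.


Total spin S = N * (1/2) = 14 * 0.5 = 7.0
Spin multiplicity = 2S + 1
= 2 * 7.0 + 1
= 15

15


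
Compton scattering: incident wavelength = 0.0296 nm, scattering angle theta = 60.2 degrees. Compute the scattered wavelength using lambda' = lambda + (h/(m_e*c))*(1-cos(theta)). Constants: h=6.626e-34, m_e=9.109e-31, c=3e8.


Compton wavelength: h/(m_e*c) = 2.4247e-12 m
d_lambda = 2.4247e-12 * (1 - cos(60.2 deg))
= 2.4247e-12 * 0.503026
= 1.2197e-12 m = 0.00122 nm
lambda' = 0.0296 + 0.00122
= 0.03082 nm

0.03082


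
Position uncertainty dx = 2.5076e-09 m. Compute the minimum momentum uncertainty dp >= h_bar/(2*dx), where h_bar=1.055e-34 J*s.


dp = h_bar / (2 * dx)
= 1.055e-34 / (2 * 2.5076e-09)
= 1.055e-34 / 5.0152e-09
= 2.1036e-26 kg*m/s

2.1036e-26


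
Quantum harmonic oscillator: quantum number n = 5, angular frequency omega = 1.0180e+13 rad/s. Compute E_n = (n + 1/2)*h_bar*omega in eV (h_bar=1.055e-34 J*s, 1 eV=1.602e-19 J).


E = (n + 1/2) * h_bar * omega
= (5 + 0.5) * 1.055e-34 * 1.0180e+13
= 5.5 * 1.0740e-21
= 5.9069e-21 J
= 0.0369 eV

0.0369


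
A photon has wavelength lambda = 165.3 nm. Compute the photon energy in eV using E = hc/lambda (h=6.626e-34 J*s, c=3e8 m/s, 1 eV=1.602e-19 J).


E = hc / lambda
= (6.626e-34)(3e8) / (165.3e-9)
= 1.9878e-25 / 1.6530e-07
= 1.2025e-18 J
Converting to eV: 1.2025e-18 / 1.602e-19
= 7.5065 eV

7.5065


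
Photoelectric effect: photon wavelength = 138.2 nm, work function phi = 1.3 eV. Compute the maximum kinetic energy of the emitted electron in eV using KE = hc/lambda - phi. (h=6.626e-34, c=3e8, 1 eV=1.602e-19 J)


E_photon = hc / lambda
= (6.626e-34)(3e8) / (138.2e-9)
= 1.4384e-18 J
= 8.9785 eV
KE = E_photon - phi
= 8.9785 - 1.3
= 7.6785 eV

7.6785


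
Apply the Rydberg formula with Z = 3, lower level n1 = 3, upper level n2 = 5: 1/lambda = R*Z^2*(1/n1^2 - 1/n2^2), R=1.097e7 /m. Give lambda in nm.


1/lambda = R * Z^2 * (1/n1^2 - 1/n2^2)
= 1.097e7 * 3^2 * (1/3^2 - 1/5^2)
= 1.097e7 * 9 * (0.111111 - 0.04)
= 7.0208e+06 /m
lambda = 1 / 7.0208e+06
= 142.4339 nm

142.4339


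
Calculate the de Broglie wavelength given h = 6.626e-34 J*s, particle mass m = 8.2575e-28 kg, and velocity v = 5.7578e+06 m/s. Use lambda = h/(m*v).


lambda = h / (m * v)
= 6.626e-34 / (8.2575e-28 * 5.7578e+06)
= 6.626e-34 / 4.7545e-21
= 1.3936e-13 m

1.3936e-13


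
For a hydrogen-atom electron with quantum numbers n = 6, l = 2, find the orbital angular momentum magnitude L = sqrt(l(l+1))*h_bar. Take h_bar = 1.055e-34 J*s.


L = sqrt(l*(l+1)) * h_bar
= sqrt(2 * 3) * 1.055e-34
= sqrt(6) * 1.055e-34
= 2.4495 * 1.055e-34
= 2.5842e-34 J*s

2.5842e-34


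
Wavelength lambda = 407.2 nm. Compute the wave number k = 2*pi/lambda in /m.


k = 2 * pi / lambda
= 6.2832 / (407.2e-9)
= 6.2832 / 4.0720e-07
= 1.5430e+07 /m

1.5430e+07


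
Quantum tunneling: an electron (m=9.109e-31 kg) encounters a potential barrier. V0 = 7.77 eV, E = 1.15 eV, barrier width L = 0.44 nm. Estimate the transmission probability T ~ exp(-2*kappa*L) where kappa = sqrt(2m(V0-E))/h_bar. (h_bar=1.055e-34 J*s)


V0 - E = 6.62 eV = 1.0605e-18 J
kappa = sqrt(2 * m * (V0-E)) / h_bar
= sqrt(2 * 9.109e-31 * 1.0605e-18) / 1.055e-34
= 1.3175e+10 /m
2*kappa*L = 2 * 1.3175e+10 * 0.44e-9
= 11.5942
T = exp(-11.5942) = 9.219400e-06

9.219400e-06


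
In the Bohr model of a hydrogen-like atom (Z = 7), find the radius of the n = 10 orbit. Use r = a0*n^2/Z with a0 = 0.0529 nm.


r = a0 * n^2 / Z
= 0.0529 * 10^2 / 7
= 0.0529 * 100 / 7
= 0.7557 nm

0.7557


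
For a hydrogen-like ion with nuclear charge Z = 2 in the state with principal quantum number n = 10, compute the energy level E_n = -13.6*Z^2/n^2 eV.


E_n = -13.6 * Z^2 / n^2
= -13.6 * 2^2 / 10^2
= -13.6 * 4 / 100
= -0.544 eV

-0.544


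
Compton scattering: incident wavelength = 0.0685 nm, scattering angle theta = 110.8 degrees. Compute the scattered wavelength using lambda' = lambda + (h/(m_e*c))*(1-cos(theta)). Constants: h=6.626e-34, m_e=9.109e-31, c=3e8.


Compton wavelength: h/(m_e*c) = 2.4247e-12 m
d_lambda = 2.4247e-12 * (1 - cos(110.8 deg))
= 2.4247e-12 * 1.355107
= 3.2857e-12 m = 0.003286 nm
lambda' = 0.0685 + 0.003286
= 0.071786 nm

0.071786


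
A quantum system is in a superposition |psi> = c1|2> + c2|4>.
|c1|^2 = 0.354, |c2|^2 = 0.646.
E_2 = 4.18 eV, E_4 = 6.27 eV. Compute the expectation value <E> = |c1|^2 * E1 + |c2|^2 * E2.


<E> = |c1|^2 * E1 + |c2|^2 * E2
= 0.354 * 4.18 + 0.646 * 6.27
= 1.4797 + 4.0504
= 5.5301 eV

5.5301


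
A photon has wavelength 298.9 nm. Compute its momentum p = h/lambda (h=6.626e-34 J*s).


p = h / lambda
= 6.626e-34 / (298.9e-9)
= 6.626e-34 / 2.9890e-07
= 2.2168e-27 kg*m/s

2.2168e-27


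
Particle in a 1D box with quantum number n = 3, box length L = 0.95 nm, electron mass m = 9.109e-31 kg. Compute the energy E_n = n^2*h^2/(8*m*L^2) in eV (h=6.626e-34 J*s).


E = n^2 * h^2 / (8 * m * L^2)
= 3^2 * (6.626e-34)^2 / (8 * 9.109e-31 * (0.95e-9)^2)
= 9 * 4.3904e-67 / (8 * 9.109e-31 * 9.0250e-19)
= 6.0081e-19 J
= 3.7504 eV

3.7504


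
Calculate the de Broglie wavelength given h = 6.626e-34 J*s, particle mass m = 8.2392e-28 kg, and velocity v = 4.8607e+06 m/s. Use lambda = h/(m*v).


lambda = h / (m * v)
= 6.626e-34 / (8.2392e-28 * 4.8607e+06)
= 6.626e-34 / 4.0048e-21
= 1.6545e-13 m

1.6545e-13
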